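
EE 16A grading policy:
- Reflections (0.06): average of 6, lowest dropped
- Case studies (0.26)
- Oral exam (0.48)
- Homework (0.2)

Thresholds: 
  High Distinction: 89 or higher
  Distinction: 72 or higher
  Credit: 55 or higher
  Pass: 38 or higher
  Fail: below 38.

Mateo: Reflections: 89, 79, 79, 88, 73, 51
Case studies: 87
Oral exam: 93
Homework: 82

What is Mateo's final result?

Reflections: drop 51 → average of remaining 5 = 408/5 = 81.6
Weighted total:
  Reflections 81.6 × 0.06 = 4.896
  Case studies 87 × 0.26 = 22.62
  Oral exam 93 × 0.48 = 44.64
  Homework 82 × 0.2 = 16.4
Sum = 88.556
88.556 is ≥ 72 and < 89 → Distinction

Distinction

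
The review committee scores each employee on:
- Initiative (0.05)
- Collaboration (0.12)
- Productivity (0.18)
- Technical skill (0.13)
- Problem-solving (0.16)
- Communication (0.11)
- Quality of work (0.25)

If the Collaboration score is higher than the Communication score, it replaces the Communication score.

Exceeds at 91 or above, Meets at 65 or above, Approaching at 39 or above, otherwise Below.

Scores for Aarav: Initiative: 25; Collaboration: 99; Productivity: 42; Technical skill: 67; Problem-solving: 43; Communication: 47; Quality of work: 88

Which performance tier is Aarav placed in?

Collaboration (99) > Communication (47), so Communication counts as 99.
Weighted total:
  Initiative 25 × 0.05 = 1.25
  Collaboration 99 × 0.12 = 11.88
  Productivity 42 × 0.18 = 7.56
  Technical skill 67 × 0.13 = 8.71
  Problem-solving 43 × 0.16 = 6.88
  Communication 99 × 0.11 = 10.89
  Quality of work 88 × 0.25 = 22
Sum = 69.17
69.17 is ≥ 65 and < 91 → Meets

Meets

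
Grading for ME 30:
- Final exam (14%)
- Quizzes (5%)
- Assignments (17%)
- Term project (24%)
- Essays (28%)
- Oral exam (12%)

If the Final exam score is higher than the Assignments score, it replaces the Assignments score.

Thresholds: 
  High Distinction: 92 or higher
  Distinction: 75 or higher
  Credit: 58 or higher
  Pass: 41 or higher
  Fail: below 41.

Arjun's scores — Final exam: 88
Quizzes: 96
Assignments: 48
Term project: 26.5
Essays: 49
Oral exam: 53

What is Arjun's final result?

Credit

Final exam (88) > Assignments (48), so Assignments counts as 88.
Weighted total:
  Final exam 88 × 0.14 = 12.32
  Quizzes 96 × 0.05 = 4.8
  Assignments 88 × 0.17 = 14.96
  Term project 26.5 × 0.24 = 6.36
  Essays 49 × 0.28 = 13.72
  Oral exam 53 × 0.12 = 6.36
Sum = 58.52
58.52 is ≥ 58 and < 75 → Credit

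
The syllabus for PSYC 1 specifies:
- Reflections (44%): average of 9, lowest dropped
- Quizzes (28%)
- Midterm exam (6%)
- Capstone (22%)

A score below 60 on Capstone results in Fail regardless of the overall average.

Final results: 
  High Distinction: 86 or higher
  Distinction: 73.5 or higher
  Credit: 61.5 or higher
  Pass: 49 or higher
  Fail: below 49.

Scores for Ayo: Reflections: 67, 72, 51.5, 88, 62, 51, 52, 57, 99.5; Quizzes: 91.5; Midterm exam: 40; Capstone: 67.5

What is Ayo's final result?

Credit

Reflections: drop 51 → average of remaining 8 = 549/8 = 68.625
Capstone score 67.5 ≥ 60: minimum met.
Weighted total:
  Reflections 68.625 × 0.44 = 30.195
  Quizzes 91.5 × 0.28 = 25.62
  Midterm exam 40 × 0.06 = 2.4
  Capstone 67.5 × 0.22 = 14.85
Sum = 73.065
73.065 is ≥ 61.5 and < 73.5 → Credit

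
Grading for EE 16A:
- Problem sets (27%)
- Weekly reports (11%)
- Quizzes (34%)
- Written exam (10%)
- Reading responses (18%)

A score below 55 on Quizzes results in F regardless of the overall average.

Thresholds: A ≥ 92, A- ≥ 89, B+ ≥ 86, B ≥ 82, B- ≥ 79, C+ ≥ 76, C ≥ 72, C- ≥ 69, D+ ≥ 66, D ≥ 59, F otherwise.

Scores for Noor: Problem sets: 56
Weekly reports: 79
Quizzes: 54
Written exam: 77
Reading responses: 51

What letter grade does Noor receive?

Quizzes score 54 < 55: minimum not met.
Weighted total:
  Problem sets 56 × 0.27 = 15.12
  Weekly reports 79 × 0.11 = 8.69
  Quizzes 54 × 0.34 = 18.36
  Written exam 77 × 0.1 = 7.7
  Reading responses 51 × 0.18 = 9.18
Sum = 59.05
Because the Quizzes minimum was not met, the result is F.

F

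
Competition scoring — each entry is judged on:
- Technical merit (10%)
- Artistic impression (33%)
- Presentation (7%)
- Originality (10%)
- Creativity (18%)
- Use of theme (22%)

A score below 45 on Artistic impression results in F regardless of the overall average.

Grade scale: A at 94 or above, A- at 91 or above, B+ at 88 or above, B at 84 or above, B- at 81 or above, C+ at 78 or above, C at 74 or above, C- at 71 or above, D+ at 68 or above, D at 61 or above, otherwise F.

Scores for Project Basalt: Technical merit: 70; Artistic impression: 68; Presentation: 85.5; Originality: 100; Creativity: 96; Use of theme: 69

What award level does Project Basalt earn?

C

Artistic impression score 68 ≥ 45: minimum met.
Weighted total:
  Technical merit 70 × 0.1 = 7
  Artistic impression 68 × 0.33 = 22.44
  Presentation 85.5 × 0.07 = 5.985
  Originality 100 × 0.1 = 10
  Creativity 96 × 0.18 = 17.28
  Use of theme 69 × 0.22 = 15.18
Sum = 77.885
77.885 is ≥ 74 and < 78 → C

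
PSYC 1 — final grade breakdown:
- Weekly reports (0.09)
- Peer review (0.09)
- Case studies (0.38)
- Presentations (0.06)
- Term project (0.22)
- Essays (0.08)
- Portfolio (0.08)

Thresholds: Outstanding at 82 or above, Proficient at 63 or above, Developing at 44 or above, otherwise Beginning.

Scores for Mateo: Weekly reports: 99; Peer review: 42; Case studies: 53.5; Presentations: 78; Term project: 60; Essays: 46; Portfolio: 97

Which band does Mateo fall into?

Weighted total:
  Weekly reports 99 × 0.09 = 8.91
  Peer review 42 × 0.09 = 3.78
  Case studies 53.5 × 0.38 = 20.33
  Presentations 78 × 0.06 = 4.68
  Term project 60 × 0.22 = 13.2
  Essays 46 × 0.08 = 3.68
  Portfolio 97 × 0.08 = 7.76
Sum = 62.34
62.34 is ≥ 44 and < 63 → Developing

Developing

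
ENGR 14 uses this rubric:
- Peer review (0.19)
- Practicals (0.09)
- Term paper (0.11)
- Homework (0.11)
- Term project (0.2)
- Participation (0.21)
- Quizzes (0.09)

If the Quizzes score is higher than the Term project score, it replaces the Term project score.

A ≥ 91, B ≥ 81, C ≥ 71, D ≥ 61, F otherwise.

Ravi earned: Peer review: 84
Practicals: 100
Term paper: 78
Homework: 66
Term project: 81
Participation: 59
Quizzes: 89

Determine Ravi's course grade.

C

Quizzes (89) > Term project (81), so Term project counts as 89.
Weighted total:
  Peer review 84 × 0.19 = 15.96
  Practicals 100 × 0.09 = 9
  Term paper 78 × 0.11 = 8.58
  Homework 66 × 0.11 = 7.26
  Term project 89 × 0.2 = 17.8
  Participation 59 × 0.21 = 12.39
  Quizzes 89 × 0.09 = 8.01
Sum = 79
79 is ≥ 71 and < 81 → C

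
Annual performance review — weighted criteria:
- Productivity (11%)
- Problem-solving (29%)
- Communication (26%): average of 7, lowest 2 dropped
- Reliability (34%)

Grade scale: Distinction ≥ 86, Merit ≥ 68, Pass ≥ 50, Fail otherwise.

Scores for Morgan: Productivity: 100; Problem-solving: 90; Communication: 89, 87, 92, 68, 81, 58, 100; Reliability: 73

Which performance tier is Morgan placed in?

Communication: drop 58, 68 → average of remaining 5 = 449/5 = 89.8
Weighted total:
  Productivity 100 × 0.11 = 11
  Problem-solving 90 × 0.29 = 26.1
  Communication 89.8 × 0.26 = 23.348
  Reliability 73 × 0.34 = 24.82
Sum = 85.268
85.268 is ≥ 68 and < 86 → Merit

Merit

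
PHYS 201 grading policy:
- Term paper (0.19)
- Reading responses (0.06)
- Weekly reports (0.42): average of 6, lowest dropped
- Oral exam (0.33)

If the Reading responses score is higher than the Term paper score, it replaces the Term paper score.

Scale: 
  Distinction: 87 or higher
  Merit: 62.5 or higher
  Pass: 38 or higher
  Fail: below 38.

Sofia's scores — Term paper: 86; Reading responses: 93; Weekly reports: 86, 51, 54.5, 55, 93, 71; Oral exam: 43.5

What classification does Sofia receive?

Weekly reports: drop 51 → average of remaining 5 = 359.5/5 = 71.9
Reading responses (93) > Term paper (86), so Term paper counts as 93.
Weighted total:
  Term paper 93 × 0.19 = 17.67
  Reading responses 93 × 0.06 = 5.58
  Weekly reports 71.9 × 0.42 = 30.198
  Oral exam 43.5 × 0.33 = 14.355
Sum = 67.803
67.803 is ≥ 62.5 and < 87 → Merit

Merit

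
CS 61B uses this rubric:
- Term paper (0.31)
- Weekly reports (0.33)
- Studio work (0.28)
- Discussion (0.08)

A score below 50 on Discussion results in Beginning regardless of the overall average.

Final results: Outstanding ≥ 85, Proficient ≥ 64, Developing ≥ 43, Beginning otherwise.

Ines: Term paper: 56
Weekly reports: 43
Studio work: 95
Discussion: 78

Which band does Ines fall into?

Proficient

Discussion score 78 ≥ 50: minimum met.
Weighted total:
  Term paper 56 × 0.31 = 17.36
  Weekly reports 43 × 0.33 = 14.19
  Studio work 95 × 0.28 = 26.6
  Discussion 78 × 0.08 = 6.24
Sum = 64.39
64.39 is ≥ 64 and < 85 → Proficient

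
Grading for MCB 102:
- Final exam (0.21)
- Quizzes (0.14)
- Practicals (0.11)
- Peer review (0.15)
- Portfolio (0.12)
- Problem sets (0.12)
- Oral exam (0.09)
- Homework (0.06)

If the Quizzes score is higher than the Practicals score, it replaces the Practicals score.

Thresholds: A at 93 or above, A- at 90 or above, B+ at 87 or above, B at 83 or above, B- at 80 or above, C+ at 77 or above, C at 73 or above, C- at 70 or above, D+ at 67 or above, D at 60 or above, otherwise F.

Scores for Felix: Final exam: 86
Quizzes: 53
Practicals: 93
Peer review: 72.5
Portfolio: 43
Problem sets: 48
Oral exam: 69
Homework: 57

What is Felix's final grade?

D+

Quizzes (53) ≤ Practicals (93), so Practicals stays at 93.
Weighted total:
  Final exam 86 × 0.21 = 18.06
  Quizzes 53 × 0.14 = 7.42
  Practicals 93 × 0.11 = 10.23
  Peer review 72.5 × 0.15 = 10.875
  Portfolio 43 × 0.12 = 5.16
  Problem sets 48 × 0.12 = 5.76
  Oral exam 69 × 0.09 = 6.21
  Homework 57 × 0.06 = 3.42
Sum = 67.135
67.135 is ≥ 67 and < 70 → D+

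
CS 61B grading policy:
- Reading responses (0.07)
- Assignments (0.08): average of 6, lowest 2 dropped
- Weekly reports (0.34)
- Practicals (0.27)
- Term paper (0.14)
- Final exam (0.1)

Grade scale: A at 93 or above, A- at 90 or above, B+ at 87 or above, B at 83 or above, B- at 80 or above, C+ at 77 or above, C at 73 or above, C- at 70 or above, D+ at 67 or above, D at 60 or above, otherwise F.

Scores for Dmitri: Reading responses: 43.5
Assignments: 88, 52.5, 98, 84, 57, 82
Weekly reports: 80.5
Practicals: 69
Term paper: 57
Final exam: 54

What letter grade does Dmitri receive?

D+

Assignments: drop 52.5, 57 → average of remaining 4 = 352/4 = 88
Weighted total:
  Reading responses 43.5 × 0.07 = 3.045
  Assignments 88 × 0.08 = 7.04
  Weekly reports 80.5 × 0.34 = 27.37
  Practicals 69 × 0.27 = 18.63
  Term paper 57 × 0.14 = 7.98
  Final exam 54 × 0.1 = 5.4
Sum = 69.465
69.465 is ≥ 67 and < 70 → D+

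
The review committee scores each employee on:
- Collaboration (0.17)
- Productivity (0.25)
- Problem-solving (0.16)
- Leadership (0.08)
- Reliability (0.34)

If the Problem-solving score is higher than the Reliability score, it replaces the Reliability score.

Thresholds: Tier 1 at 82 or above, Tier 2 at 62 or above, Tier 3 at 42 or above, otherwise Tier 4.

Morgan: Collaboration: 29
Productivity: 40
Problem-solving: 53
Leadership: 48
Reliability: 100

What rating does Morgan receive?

Problem-solving (53) ≤ Reliability (100), so Reliability stays at 100.
Weighted total:
  Collaboration 29 × 0.17 = 4.93
  Productivity 40 × 0.25 = 10
  Problem-solving 53 × 0.16 = 8.48
  Leadership 48 × 0.08 = 3.84
  Reliability 100 × 0.34 = 34
Sum = 61.25
61.25 is ≥ 42 and < 62 → Tier 3

Tier 3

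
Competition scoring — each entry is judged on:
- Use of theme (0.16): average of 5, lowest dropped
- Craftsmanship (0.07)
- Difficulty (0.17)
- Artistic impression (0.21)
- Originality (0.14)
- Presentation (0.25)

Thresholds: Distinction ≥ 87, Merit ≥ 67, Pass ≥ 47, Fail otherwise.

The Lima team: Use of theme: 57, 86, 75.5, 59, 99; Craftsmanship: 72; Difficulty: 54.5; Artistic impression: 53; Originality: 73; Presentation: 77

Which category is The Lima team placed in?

Merit

Use of theme: drop 57 → average of remaining 4 = 319.5/4 = 79.875
Weighted total:
  Use of theme 79.875 × 0.16 = 12.78
  Craftsmanship 72 × 0.07 = 5.04
  Difficulty 54.5 × 0.17 = 9.265
  Artistic impression 53 × 0.21 = 11.13
  Originality 73 × 0.14 = 10.22
  Presentation 77 × 0.25 = 19.25
Sum = 67.685
67.685 is ≥ 67 and < 87 → Merit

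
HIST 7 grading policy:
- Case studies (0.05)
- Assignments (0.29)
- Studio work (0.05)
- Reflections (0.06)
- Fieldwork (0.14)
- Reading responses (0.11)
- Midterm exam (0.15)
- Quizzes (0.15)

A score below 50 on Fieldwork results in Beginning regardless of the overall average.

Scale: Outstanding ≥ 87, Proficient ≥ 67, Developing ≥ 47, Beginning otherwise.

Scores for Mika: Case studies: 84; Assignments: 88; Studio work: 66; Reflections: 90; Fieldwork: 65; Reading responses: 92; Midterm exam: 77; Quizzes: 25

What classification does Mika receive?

Proficient

Fieldwork score 65 ≥ 50: minimum met.
Weighted total:
  Case studies 84 × 0.05 = 4.2
  Assignments 88 × 0.29 = 25.52
  Studio work 66 × 0.05 = 3.3
  Reflections 90 × 0.06 = 5.4
  Fieldwork 65 × 0.14 = 9.1
  Reading responses 92 × 0.11 = 10.12
  Midterm exam 77 × 0.15 = 11.55
  Quizzes 25 × 0.15 = 3.75
Sum = 72.94
72.94 is ≥ 67 and < 87 → Proficient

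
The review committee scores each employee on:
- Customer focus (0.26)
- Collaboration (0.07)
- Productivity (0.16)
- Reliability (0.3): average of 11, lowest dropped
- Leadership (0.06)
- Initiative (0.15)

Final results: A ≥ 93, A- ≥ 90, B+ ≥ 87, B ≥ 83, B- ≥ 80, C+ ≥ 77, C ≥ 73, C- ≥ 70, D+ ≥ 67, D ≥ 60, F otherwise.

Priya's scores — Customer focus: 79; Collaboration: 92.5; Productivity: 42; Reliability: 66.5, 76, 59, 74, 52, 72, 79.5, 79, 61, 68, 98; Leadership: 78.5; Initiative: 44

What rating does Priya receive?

Reliability: drop 52 → average of remaining 10 = 733/10 = 73.3
Weighted total:
  Customer focus 79 × 0.26 = 20.54
  Collaboration 92.5 × 0.07 = 6.475
  Productivity 42 × 0.16 = 6.72
  Reliability 73.3 × 0.3 = 21.99
  Leadership 78.5 × 0.06 = 4.71
  Initiative 44 × 0.15 = 6.6
Sum = 67.035
67.035 is ≥ 67 and < 70 → D+

D+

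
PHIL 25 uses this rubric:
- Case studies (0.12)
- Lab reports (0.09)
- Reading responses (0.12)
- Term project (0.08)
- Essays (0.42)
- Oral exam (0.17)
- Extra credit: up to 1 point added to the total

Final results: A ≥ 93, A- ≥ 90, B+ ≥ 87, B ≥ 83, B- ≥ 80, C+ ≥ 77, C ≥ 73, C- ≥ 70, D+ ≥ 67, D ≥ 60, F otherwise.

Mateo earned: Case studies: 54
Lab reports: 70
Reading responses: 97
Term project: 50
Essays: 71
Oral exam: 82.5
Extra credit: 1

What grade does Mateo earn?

Weighted total:
  Case studies 54 × 0.12 = 6.48
  Lab reports 70 × 0.09 = 6.3
  Reading responses 97 × 0.12 = 11.64
  Term project 50 × 0.08 = 4
  Essays 71 × 0.42 = 29.82
  Oral exam 82.5 × 0.17 = 14.025
Sum = 72.265
Extra credit: 72.265 + 1 = 73.265
73.265 is ≥ 73 and < 77 → C

C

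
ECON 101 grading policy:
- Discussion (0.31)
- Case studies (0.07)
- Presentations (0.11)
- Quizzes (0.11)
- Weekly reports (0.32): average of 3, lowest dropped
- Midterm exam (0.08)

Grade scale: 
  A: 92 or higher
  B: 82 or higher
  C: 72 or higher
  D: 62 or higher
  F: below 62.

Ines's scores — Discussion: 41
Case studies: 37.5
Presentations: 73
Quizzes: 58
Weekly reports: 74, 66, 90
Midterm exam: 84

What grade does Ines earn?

Weekly reports: drop 66 → average of remaining 2 = 164/2 = 82
Weighted total:
  Discussion 41 × 0.31 = 12.71
  Case studies 37.5 × 0.07 = 2.625
  Presentations 73 × 0.11 = 8.03
  Quizzes 58 × 0.11 = 6.38
  Weekly reports 82 × 0.32 = 26.24
  Midterm exam 84 × 0.08 = 6.72
Sum = 62.705
62.705 is ≥ 62 and < 72 → D

D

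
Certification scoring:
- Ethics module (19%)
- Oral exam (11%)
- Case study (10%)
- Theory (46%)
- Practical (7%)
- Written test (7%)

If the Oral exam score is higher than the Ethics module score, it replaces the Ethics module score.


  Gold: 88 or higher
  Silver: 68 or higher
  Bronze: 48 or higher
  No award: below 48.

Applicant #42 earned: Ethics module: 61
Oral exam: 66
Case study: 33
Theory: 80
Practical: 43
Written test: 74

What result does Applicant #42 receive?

Oral exam (66) > Ethics module (61), so Ethics module counts as 66.
Weighted total:
  Ethics module 66 × 0.19 = 12.54
  Oral exam 66 × 0.11 = 7.26
  Case study 33 × 0.1 = 3.3
  Theory 80 × 0.46 = 36.8
  Practical 43 × 0.07 = 3.01
  Written test 74 × 0.07 = 5.18
Sum = 68.09
68.09 is ≥ 68 and < 88 → Silver

Silver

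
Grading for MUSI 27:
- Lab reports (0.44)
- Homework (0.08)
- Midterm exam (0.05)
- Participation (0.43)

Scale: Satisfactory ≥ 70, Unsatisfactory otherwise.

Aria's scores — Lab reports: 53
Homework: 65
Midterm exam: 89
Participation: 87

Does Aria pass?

Weighted total:
  Lab reports 53 × 0.44 = 23.32
  Homework 65 × 0.08 = 5.2
  Midterm exam 89 × 0.05 = 4.45
  Participation 87 × 0.43 = 37.41
Sum = 70.38
70.38 ≥ 70 → Satisfactory

Satisfactory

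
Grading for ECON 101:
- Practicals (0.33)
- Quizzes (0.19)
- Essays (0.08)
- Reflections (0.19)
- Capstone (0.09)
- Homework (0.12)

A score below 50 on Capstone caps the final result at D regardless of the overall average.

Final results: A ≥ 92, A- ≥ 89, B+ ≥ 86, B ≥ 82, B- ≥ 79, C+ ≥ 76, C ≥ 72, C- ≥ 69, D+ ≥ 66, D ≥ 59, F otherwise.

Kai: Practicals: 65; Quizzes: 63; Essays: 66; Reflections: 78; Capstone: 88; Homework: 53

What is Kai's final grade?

D+

Capstone score 88 ≥ 50: minimum met.
Weighted total:
  Practicals 65 × 0.33 = 21.45
  Quizzes 63 × 0.19 = 11.97
  Essays 66 × 0.08 = 5.28
  Reflections 78 × 0.19 = 14.82
  Capstone 88 × 0.09 = 7.92
  Homework 53 × 0.12 = 6.36
Sum = 67.8
67.8 is ≥ 66 and < 69 → D+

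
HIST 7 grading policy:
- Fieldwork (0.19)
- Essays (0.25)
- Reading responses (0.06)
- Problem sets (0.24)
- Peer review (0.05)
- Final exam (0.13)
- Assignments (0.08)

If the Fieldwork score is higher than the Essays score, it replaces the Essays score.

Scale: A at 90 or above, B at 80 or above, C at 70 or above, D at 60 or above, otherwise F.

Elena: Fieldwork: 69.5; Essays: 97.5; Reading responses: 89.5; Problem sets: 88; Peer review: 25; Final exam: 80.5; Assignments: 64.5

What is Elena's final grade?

Fieldwork (69.5) ≤ Essays (97.5), so Essays stays at 97.5.
Weighted total:
  Fieldwork 69.5 × 0.19 = 13.205
  Essays 97.5 × 0.25 = 24.375
  Reading responses 89.5 × 0.06 = 5.37
  Problem sets 88 × 0.24 = 21.12
  Peer review 25 × 0.05 = 1.25
  Final exam 80.5 × 0.13 = 10.465
  Assignments 64.5 × 0.08 = 5.16
Sum = 80.945
80.945 is ≥ 80 and < 90 → B

B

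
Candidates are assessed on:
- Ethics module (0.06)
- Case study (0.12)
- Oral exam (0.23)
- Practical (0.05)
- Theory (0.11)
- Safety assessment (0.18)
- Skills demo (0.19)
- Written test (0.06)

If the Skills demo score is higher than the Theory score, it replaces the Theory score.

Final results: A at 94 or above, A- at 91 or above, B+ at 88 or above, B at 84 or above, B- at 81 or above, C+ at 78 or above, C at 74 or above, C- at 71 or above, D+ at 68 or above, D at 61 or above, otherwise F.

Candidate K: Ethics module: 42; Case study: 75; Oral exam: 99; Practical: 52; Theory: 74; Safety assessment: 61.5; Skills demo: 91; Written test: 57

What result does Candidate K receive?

C+

Skills demo (91) > Theory (74), so Theory counts as 91.
Weighted total:
  Ethics module 42 × 0.06 = 2.52
  Case study 75 × 0.12 = 9
  Oral exam 99 × 0.23 = 22.77
  Practical 52 × 0.05 = 2.6
  Theory 91 × 0.11 = 10.01
  Safety assessment 61.5 × 0.18 = 11.07
  Skills demo 91 × 0.19 = 17.29
  Written test 57 × 0.06 = 3.42
Sum = 78.68
78.68 is ≥ 78 and < 81 → C+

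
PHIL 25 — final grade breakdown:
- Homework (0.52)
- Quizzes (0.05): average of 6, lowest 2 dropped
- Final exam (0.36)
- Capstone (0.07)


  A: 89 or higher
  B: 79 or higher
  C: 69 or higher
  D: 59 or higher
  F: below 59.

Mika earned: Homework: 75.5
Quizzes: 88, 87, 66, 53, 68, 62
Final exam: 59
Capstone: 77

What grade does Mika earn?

Quizzes: drop 53, 62 → average of remaining 4 = 309/4 = 77.25
Weighted total:
  Homework 75.5 × 0.52 = 39.26
  Quizzes 77.25 × 0.05 = 3.8625
  Final exam 59 × 0.36 = 21.24
  Capstone 77 × 0.07 = 5.39
Sum = 69.7525
69.7525 is ≥ 69 and < 79 → C

C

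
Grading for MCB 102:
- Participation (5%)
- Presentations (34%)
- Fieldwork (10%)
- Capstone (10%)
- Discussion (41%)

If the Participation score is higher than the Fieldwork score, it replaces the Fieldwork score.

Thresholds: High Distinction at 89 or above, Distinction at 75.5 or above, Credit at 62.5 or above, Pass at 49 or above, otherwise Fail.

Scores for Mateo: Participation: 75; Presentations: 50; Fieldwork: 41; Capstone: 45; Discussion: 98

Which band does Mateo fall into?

Credit

Participation (75) > Fieldwork (41), so Fieldwork counts as 75.
Weighted total:
  Participation 75 × 0.05 = 3.75
  Presentations 50 × 0.34 = 17
  Fieldwork 75 × 0.1 = 7.5
  Capstone 45 × 0.1 = 4.5
  Discussion 98 × 0.41 = 40.18
Sum = 72.93
72.93 is ≥ 62.5 and < 75.5 → Credit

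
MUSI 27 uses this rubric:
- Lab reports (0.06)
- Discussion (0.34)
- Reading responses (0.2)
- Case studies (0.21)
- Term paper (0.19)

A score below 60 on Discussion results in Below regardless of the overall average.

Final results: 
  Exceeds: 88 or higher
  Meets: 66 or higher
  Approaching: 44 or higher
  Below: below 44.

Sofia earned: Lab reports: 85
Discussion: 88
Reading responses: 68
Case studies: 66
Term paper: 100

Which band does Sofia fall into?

Discussion score 88 ≥ 60: minimum met.
Weighted total:
  Lab reports 85 × 0.06 = 5.1
  Discussion 88 × 0.34 = 29.92
  Reading responses 68 × 0.2 = 13.6
  Case studies 66 × 0.21 = 13.86
  Term paper 100 × 0.19 = 19
Sum = 81.48
81.48 is ≥ 66 and < 88 → Meets

Meets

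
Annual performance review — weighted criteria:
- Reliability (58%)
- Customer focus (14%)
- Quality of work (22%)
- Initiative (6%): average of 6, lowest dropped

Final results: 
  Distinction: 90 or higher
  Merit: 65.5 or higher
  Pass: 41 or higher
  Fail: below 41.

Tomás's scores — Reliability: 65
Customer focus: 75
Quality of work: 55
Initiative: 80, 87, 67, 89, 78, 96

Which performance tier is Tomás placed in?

Pass

Initiative: drop 67 → average of remaining 5 = 430/5 = 86
Weighted total:
  Reliability 65 × 0.58 = 37.7
  Customer focus 75 × 0.14 = 10.5
  Quality of work 55 × 0.22 = 12.1
  Initiative 86 × 0.06 = 5.16
Sum = 65.46
65.46 is ≥ 41 and < 65.5 → Pass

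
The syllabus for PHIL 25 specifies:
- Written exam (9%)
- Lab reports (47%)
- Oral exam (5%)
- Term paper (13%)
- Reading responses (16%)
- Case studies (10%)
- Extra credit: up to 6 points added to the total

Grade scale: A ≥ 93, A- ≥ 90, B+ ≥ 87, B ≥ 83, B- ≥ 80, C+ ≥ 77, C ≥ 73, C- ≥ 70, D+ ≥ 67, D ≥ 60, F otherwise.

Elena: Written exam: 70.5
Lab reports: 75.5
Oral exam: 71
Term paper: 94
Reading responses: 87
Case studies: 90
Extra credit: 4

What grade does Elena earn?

B

Weighted total:
  Written exam 70.5 × 0.09 = 6.345
  Lab reports 75.5 × 0.47 = 35.485
  Oral exam 71 × 0.05 = 3.55
  Term paper 94 × 0.13 = 12.22
  Reading responses 87 × 0.16 = 13.92
  Case studies 90 × 0.1 = 9
Sum = 80.52
Extra credit: 80.52 + 4 = 84.52
84.52 is ≥ 83 and < 87 → B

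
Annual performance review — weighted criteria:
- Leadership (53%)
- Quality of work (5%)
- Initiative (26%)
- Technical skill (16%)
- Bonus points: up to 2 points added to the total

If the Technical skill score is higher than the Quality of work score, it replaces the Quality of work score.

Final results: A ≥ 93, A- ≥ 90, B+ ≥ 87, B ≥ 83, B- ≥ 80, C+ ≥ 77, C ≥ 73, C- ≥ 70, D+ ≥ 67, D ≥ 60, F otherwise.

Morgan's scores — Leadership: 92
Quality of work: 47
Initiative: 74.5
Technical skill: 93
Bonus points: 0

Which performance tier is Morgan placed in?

B+

Technical skill (93) > Quality of work (47), so Quality of work counts as 93.
Weighted total:
  Leadership 92 × 0.53 = 48.76
  Quality of work 93 × 0.05 = 4.65
  Initiative 74.5 × 0.26 = 19.37
  Technical skill 93 × 0.16 = 14.88
Sum = 87.66
Bonus points: 87.66 + 0 = 87.66
87.66 is ≥ 87 and < 90 → B+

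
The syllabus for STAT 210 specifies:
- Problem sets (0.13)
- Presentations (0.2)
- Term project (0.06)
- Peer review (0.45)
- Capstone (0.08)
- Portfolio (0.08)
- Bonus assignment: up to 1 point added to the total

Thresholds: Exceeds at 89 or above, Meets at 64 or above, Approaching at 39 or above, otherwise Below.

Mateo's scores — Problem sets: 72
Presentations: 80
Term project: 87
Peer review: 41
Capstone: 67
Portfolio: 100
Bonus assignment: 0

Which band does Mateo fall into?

Approaching

Weighted total:
  Problem sets 72 × 0.13 = 9.36
  Presentations 80 × 0.2 = 16
  Term project 87 × 0.06 = 5.22
  Peer review 41 × 0.45 = 18.45
  Capstone 67 × 0.08 = 5.36
  Portfolio 100 × 0.08 = 8
Sum = 62.39
Bonus assignment: 62.39 + 0 = 62.39
62.39 is ≥ 39 and < 64 → Approaching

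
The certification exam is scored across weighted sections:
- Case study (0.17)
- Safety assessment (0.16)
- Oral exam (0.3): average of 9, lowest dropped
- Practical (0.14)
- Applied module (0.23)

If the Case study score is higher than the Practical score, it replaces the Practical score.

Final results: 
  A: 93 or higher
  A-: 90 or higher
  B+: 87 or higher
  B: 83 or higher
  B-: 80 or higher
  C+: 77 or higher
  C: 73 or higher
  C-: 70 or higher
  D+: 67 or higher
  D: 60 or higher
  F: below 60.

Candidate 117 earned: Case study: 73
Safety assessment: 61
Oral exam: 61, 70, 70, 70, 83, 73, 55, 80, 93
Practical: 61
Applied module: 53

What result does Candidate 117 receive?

D+

Oral exam: drop 55 → average of remaining 8 = 600/8 = 75
Case study (73) > Practical (61), so Practical counts as 73.
Weighted total:
  Case study 73 × 0.17 = 12.41
  Safety assessment 61 × 0.16 = 9.76
  Oral exam 75 × 0.3 = 22.5
  Practical 73 × 0.14 = 10.22
  Applied module 53 × 0.23 = 12.19
Sum = 67.08
67.08 is ≥ 67 and < 70 → D+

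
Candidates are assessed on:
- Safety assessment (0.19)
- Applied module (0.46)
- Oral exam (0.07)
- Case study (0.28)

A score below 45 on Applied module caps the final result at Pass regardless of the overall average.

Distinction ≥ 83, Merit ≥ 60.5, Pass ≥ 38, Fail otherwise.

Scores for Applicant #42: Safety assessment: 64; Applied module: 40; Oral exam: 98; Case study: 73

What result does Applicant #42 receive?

Pass

Applied module score 40 < 45: minimum not met.
Weighted total:
  Safety assessment 64 × 0.19 = 12.16
  Applied module 40 × 0.46 = 18.4
  Oral exam 98 × 0.07 = 6.86
  Case study 73 × 0.28 = 20.44
Sum = 57.86
57.86 would be Pass; cap at Pass applies → Pass.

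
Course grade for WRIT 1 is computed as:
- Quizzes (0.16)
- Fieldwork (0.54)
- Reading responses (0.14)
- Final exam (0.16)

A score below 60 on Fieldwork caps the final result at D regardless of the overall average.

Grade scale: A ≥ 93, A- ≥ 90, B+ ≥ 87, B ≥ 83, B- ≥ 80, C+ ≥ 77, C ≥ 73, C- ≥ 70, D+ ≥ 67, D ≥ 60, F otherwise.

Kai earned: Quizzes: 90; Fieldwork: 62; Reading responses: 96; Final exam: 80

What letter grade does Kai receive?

C

Fieldwork score 62 ≥ 60: minimum met.
Weighted total:
  Quizzes 90 × 0.16 = 14.4
  Fieldwork 62 × 0.54 = 33.48
  Reading responses 96 × 0.14 = 13.44
  Final exam 80 × 0.16 = 12.8
Sum = 74.12
74.12 is ≥ 73 and < 77 → C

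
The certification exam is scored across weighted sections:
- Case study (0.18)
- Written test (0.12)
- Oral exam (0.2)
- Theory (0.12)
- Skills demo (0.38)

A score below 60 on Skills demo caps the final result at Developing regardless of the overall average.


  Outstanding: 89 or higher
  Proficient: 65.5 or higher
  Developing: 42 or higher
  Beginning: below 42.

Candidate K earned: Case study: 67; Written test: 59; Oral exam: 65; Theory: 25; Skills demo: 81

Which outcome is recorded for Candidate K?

Skills demo score 81 ≥ 60: minimum met.
Weighted total:
  Case study 67 × 0.18 = 12.06
  Written test 59 × 0.12 = 7.08
  Oral exam 65 × 0.2 = 13
  Theory 25 × 0.12 = 3
  Skills demo 81 × 0.38 = 30.78
Sum = 65.92
65.92 is ≥ 65.5 and < 89 → Proficient

Proficient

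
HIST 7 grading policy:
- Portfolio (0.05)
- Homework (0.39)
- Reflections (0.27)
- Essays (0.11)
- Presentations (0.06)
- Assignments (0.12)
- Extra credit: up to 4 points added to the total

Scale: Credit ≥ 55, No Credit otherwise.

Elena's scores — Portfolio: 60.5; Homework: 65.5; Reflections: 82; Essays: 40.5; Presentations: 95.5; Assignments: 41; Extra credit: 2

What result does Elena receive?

Credit

Weighted total:
  Portfolio 60.5 × 0.05 = 3.025
  Homework 65.5 × 0.39 = 25.545
  Reflections 82 × 0.27 = 22.14
  Essays 40.5 × 0.11 = 4.455
  Presentations 95.5 × 0.06 = 5.73
  Assignments 41 × 0.12 = 4.92
Sum = 65.815
Extra credit: 65.815 + 2 = 67.815
67.815 ≥ 55 → Credit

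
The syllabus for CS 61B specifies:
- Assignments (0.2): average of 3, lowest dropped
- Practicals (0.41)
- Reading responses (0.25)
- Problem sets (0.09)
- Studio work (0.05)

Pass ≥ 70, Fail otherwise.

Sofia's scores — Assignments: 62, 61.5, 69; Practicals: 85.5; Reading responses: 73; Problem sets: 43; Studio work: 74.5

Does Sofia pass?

Assignments: drop 61.5 → average of remaining 2 = 131/2 = 65.5
Weighted total:
  Assignments 65.5 × 0.2 = 13.1
  Practicals 85.5 × 0.41 = 35.055
  Reading responses 73 × 0.25 = 18.25
  Problem sets 43 × 0.09 = 3.87
  Studio work 74.5 × 0.05 = 3.725
Sum = 74
74 ≥ 70 → Pass

Pass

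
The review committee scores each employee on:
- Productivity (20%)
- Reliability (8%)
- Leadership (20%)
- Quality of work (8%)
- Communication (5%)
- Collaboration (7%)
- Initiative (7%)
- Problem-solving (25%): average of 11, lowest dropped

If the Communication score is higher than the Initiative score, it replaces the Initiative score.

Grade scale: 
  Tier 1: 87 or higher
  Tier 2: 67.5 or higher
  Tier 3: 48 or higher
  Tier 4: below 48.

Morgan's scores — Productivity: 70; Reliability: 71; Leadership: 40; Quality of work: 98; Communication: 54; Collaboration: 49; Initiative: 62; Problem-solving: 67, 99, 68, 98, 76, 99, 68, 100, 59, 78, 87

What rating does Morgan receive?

Tier 3

Problem-solving: drop 59 → average of remaining 10 = 840/10 = 84
Communication (54) ≤ Initiative (62), so Initiative stays at 62.
Weighted total:
  Productivity 70 × 0.2 = 14
  Reliability 71 × 0.08 = 5.68
  Leadership 40 × 0.2 = 8
  Quality of work 98 × 0.08 = 7.84
  Communication 54 × 0.05 = 2.7
  Collaboration 49 × 0.07 = 3.43
  Initiative 62 × 0.07 = 4.34
  Problem-solving 84 × 0.25 = 21
Sum = 66.99
66.99 is ≥ 48 and < 67.5 → Tier 3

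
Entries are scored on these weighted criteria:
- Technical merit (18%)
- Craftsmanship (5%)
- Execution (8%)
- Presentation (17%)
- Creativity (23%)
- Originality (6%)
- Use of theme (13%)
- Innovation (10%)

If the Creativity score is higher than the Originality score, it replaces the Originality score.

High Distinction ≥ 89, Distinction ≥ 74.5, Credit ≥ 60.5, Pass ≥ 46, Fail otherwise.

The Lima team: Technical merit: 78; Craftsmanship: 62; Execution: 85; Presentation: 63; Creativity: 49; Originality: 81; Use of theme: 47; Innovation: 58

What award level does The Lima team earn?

Credit

Creativity (49) ≤ Originality (81), so Originality stays at 81.
Weighted total:
  Technical merit 78 × 0.18 = 14.04
  Craftsmanship 62 × 0.05 = 3.1
  Execution 85 × 0.08 = 6.8
  Presentation 63 × 0.17 = 10.71
  Creativity 49 × 0.23 = 11.27
  Originality 81 × 0.06 = 4.86
  Use of theme 47 × 0.13 = 6.11
  Innovation 58 × 0.1 = 5.8
Sum = 62.69
62.69 is ≥ 60.5 and < 74.5 → Credit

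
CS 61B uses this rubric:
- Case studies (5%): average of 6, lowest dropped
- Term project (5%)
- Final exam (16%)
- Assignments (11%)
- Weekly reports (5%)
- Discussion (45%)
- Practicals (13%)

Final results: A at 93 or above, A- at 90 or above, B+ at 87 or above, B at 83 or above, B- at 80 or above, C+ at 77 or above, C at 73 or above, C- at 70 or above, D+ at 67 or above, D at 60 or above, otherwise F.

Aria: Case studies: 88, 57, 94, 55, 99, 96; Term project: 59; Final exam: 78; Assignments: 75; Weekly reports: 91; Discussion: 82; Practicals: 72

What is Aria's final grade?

C+

Case studies: drop 55 → average of remaining 5 = 434/5 = 86.8
Weighted total:
  Case studies 86.8 × 0.05 = 4.34
  Term project 59 × 0.05 = 2.95
  Final exam 78 × 0.16 = 12.48
  Assignments 75 × 0.11 = 8.25
  Weekly reports 91 × 0.05 = 4.55
  Discussion 82 × 0.45 = 36.9
  Practicals 72 × 0.13 = 9.36
Sum = 78.83
78.83 is ≥ 77 and < 80 → C+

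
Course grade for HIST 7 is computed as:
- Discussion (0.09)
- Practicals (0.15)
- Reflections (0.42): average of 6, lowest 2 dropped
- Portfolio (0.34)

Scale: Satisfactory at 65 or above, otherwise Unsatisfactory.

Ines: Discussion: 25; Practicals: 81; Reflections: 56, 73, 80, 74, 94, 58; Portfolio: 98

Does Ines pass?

Reflections: drop 56, 58 → average of remaining 4 = 321/4 = 80.25
Weighted total:
  Discussion 25 × 0.09 = 2.25
  Practicals 81 × 0.15 = 12.15
  Reflections 80.25 × 0.42 = 33.705
  Portfolio 98 × 0.34 = 33.32
Sum = 81.425
81.425 ≥ 65 → Satisfactory

Satisfactory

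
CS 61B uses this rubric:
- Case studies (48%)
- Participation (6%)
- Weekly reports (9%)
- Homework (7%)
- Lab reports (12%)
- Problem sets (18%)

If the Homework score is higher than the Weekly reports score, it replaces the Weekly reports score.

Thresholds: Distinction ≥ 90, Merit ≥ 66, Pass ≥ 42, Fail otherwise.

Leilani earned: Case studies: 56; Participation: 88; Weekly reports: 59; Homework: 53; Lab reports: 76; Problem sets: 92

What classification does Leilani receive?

Merit

Homework (53) ≤ Weekly reports (59), so Weekly reports stays at 59.
Weighted total:
  Case studies 56 × 0.48 = 26.88
  Participation 88 × 0.06 = 5.28
  Weekly reports 59 × 0.09 = 5.31
  Homework 53 × 0.07 = 3.71
  Lab reports 76 × 0.12 = 9.12
  Problem sets 92 × 0.18 = 16.56
Sum = 66.86
66.86 is ≥ 66 and < 90 → Merit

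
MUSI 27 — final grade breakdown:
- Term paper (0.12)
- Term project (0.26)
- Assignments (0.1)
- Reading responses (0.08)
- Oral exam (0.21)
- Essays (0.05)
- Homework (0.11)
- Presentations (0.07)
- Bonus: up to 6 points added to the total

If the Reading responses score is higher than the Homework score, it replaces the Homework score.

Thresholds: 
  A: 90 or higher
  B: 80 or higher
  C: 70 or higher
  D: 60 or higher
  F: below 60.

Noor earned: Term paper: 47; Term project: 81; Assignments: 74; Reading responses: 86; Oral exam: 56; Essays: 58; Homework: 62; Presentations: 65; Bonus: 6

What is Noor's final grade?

Reading responses (86) > Homework (62), so Homework counts as 86.
Weighted total:
  Term paper 47 × 0.12 = 5.64
  Term project 81 × 0.26 = 21.06
  Assignments 74 × 0.1 = 7.4
  Reading responses 86 × 0.08 = 6.88
  Oral exam 56 × 0.21 = 11.76
  Essays 58 × 0.05 = 2.9
  Homework 86 × 0.11 = 9.46
  Presentations 65 × 0.07 = 4.55
Sum = 69.65
Bonus: 69.65 + 6 = 75.65
75.65 is ≥ 70 and < 80 → C

C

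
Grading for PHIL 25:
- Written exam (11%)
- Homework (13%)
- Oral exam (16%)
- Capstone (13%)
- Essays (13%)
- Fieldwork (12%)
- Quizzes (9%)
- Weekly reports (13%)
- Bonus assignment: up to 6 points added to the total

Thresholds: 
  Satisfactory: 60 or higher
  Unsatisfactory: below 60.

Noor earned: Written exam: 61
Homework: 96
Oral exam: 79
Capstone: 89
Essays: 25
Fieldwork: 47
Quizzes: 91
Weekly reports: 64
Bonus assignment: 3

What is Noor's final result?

Satisfactory

Weighted total:
  Written exam 61 × 0.11 = 6.71
  Homework 96 × 0.13 = 12.48
  Oral exam 79 × 0.16 = 12.64
  Capstone 89 × 0.13 = 11.57
  Essays 25 × 0.13 = 3.25
  Fieldwork 47 × 0.12 = 5.64
  Quizzes 91 × 0.09 = 8.19
  Weekly reports 64 × 0.13 = 8.32
Sum = 68.8
Bonus assignment: 68.8 + 3 = 71.8
71.8 ≥ 60 → Satisfactory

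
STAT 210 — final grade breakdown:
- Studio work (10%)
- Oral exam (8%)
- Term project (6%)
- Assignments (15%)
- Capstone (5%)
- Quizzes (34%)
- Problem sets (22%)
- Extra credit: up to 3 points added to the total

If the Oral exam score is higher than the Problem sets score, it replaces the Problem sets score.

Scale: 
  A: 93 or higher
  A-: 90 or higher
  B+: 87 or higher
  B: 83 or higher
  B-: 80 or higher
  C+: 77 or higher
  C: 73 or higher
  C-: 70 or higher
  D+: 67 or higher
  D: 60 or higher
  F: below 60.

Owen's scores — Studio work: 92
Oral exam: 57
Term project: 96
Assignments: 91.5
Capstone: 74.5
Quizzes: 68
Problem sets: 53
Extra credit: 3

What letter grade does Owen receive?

Oral exam (57) > Problem sets (53), so Problem sets counts as 57.
Weighted total:
  Studio work 92 × 0.1 = 9.2
  Oral exam 57 × 0.08 = 4.56
  Term project 96 × 0.06 = 5.76
  Assignments 91.5 × 0.15 = 13.725
  Capstone 74.5 × 0.05 = 3.725
  Quizzes 68 × 0.34 = 23.12
  Problem sets 57 × 0.22 = 12.54
Sum = 72.63
Extra credit: 72.63 + 3 = 75.63
75.63 is ≥ 73 and < 77 → C

C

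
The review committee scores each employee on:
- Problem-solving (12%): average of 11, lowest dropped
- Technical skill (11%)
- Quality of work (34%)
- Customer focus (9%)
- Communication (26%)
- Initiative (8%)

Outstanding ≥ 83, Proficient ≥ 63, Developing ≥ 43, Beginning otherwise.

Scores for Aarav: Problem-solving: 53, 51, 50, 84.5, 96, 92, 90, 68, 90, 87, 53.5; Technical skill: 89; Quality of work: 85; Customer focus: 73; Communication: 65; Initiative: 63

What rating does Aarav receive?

Problem-solving: drop 50 → average of remaining 10 = 765/10 = 76.5
Weighted total:
  Problem-solving 76.5 × 0.12 = 9.18
  Technical skill 89 × 0.11 = 9.79
  Quality of work 85 × 0.34 = 28.9
  Customer focus 73 × 0.09 = 6.57
  Communication 65 × 0.26 = 16.9
  Initiative 63 × 0.08 = 5.04
Sum = 76.38
76.38 is ≥ 63 and < 83 → Proficient

Proficient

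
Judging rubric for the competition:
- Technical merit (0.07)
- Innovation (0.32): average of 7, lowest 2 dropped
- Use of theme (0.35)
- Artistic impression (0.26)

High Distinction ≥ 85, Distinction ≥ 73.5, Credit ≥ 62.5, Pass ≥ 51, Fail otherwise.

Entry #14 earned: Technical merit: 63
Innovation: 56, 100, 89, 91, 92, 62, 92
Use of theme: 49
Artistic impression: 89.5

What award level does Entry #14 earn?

Innovation: drop 56, 62 → average of remaining 5 = 464/5 = 92.8
Weighted total:
  Technical merit 63 × 0.07 = 4.41
  Innovation 92.8 × 0.32 = 29.696
  Use of theme 49 × 0.35 = 17.15
  Artistic impression 89.5 × 0.26 = 23.27
Sum = 74.526
74.526 is ≥ 73.5 and < 85 → Distinction

Distinction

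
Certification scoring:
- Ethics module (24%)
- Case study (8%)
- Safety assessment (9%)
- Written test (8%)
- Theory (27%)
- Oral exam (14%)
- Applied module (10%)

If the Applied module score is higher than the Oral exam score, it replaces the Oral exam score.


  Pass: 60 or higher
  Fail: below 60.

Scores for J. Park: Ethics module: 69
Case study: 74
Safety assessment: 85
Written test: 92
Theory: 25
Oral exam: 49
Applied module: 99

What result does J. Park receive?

Pass

Applied module (99) > Oral exam (49), so Oral exam counts as 99.
Weighted total:
  Ethics module 69 × 0.24 = 16.56
  Case study 74 × 0.08 = 5.92
  Safety assessment 85 × 0.09 = 7.65
  Written test 92 × 0.08 = 7.36
  Theory 25 × 0.27 = 6.75
  Oral exam 99 × 0.14 = 13.86
  Applied module 99 × 0.1 = 9.9
Sum = 68
68 ≥ 60 → Pass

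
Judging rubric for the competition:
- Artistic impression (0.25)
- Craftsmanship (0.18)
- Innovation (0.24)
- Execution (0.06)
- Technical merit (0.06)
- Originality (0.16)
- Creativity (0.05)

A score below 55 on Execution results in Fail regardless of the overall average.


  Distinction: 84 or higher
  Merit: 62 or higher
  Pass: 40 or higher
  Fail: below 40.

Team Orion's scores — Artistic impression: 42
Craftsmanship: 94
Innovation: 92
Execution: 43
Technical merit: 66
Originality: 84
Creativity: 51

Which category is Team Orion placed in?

Execution score 43 < 55: minimum not met.
Weighted total:
  Artistic impression 42 × 0.25 = 10.5
  Craftsmanship 94 × 0.18 = 16.92
  Innovation 92 × 0.24 = 22.08
  Execution 43 × 0.06 = 2.58
  Technical merit 66 × 0.06 = 3.96
  Originality 84 × 0.16 = 13.44
  Creativity 51 × 0.05 = 2.55
Sum = 72.03
Because the Execution minimum was not met, the result is Fail.

Fail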